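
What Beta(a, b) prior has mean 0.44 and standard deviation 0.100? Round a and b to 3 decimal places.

σ² = 0.100² = 0.010000.
With s = a+b, Var = μ(1−μ)/(s+1), so s+1 = (0.44×0.56)/0.010000 = 24.6400 and s = 23.6400.
a = μs = 10.402, b = (1−μ)s = 13.238.

a = 10.402, b = 13.238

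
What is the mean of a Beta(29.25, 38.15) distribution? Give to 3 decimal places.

0.434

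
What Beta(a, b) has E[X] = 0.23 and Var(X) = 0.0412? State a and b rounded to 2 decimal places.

By moment matching, a+b = μ(1−μ)/σ² − 1 = (0.23·0.77)/0.0412 − 1 = 4.2985 − 1 = 3.2985.
Since a/(a+b) = μ, a = 0.23·3.2985 = 0.76 and b = 0.77·3.2985 = 2.54.

a = 0.76, b = 2.54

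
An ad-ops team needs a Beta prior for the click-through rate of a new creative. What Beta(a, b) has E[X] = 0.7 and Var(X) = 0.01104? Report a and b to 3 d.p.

Write ν = a+b; then a = μν and Var = μ(1−μ)/(ν+1).
ν = μ(1−μ)/Var − 1 = 0.21/0.01104 − 1 = 18.0217.
a = 0.7·18.0217 = 12.615, b = 0.3·18.0217 = 5.407.

a = 12.615, b = 5.407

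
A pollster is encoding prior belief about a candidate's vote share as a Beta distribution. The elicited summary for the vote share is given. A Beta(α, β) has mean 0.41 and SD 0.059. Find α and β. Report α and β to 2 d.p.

α = 28.08, β = 40.41

First σ² = 0.003481. Setting α = μn, β = (1−μ)n with n = α+β,
μ(1−μ)/(n+1) = 0.003481 ⇒ n+1 = 0.2419/0.003481 = 69.4915 ⇒ n = 68.4915.
Hence α = 0.41×68.4915 = 28.08, β = 0.59×68.4915 = 40.41.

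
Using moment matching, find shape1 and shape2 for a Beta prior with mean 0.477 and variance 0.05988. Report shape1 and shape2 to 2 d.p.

By moment matching, shape1+shape2 = μ(1−μ)/σ² − 1 = (0.477·0.523)/0.05988 − 1 = 4.1662 − 1 = 3.1662.
Since shape1/(shape1+shape2) = μ, shape1 = 0.477·3.1662 = 1.51 and shape2 = 0.523·3.1662 = 1.66.

shape1 = 1.51, shape2 = 1.66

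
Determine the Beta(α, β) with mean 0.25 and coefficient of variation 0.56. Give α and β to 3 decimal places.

α = 2.142, β = 6.425

σ = CV·μ = 0.56×0.25 = 0.14000, so σ² = 0.019600.
s+1 = μ(1−μ)/σ² = 0.1875/0.019600 = 9.5663, so s = α+β = 8.5663.
α = μs = 2.142, β = (1−μ)s = 6.425.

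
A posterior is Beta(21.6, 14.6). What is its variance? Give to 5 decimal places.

0.00647

Var = αβ/[(α+β)²(α+β+1)] = (21.6×14.6)/(36.2²×37.2) = 315.36/48748.368 = 0.00647.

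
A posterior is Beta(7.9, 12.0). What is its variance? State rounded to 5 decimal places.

0.01145

μ = 7.9/19.9 = 0.396985; Var = μ(1−μ)/(α+β+1) = 0.2393879/20.9 = 0.01145.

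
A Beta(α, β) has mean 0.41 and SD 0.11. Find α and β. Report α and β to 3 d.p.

α = 7.787, β = 11.205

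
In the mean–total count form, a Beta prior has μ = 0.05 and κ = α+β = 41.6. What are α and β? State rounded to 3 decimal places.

α = 2.080, β = 39.520

Split κ in proportion μ : (1−μ): α = 0.05·41.6 = 2.080, β = 41.6 − 2.080 = 39.520.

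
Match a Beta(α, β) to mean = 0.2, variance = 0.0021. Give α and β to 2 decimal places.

α = 15.04, β = 60.15

Let s = α+β. The Beta variance is μ(1−μ)/(s+1).
So s+1 = μ(1−μ)/σ² = (0.2×0.8)/0.0021 = 0.16/0.0021 = 76.1905, giving s = 75.1905.
Then α = μs = 0.2×75.1905 = 15.04 and β = (1−μ)s = 0.8×75.1905 = 60.15.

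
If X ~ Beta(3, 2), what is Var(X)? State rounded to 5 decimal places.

α+β = 5 and αβ = 6, so Var = αβ/[(α+β)²(α+β+1)] = 6/150 = 0.04000.

0.04000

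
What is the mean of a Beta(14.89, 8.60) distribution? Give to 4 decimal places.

0.6339

The Beta mean is α/(α+β) = 14.89/(14.89+8.60) = 0.6339.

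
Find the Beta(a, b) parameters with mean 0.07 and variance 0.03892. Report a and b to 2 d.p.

By moment matching, a+b = μ(1−μ)/σ² − 1 = (0.07·0.93)/0.03892 − 1 = 1.6727 − 1 = 0.6727.
Since a/(a+b) = μ, a = 0.07·0.6727 = 0.05 and b = 0.93·0.6727 = 0.63.

a = 0.05, b = 0.63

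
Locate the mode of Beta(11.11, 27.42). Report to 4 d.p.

The density x^(α−1)(1−x)^(β−1) is maximised at (α−1)/(α+β−2) = 10.11/36.53 = 0.2768.

0.2768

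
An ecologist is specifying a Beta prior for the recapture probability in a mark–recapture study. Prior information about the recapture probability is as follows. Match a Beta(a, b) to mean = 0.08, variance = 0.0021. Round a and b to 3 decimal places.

Write ν = a+b; then a = μν and Var = μ(1−μ)/(ν+1).
ν = μ(1−μ)/Var − 1 = 0.0736/0.0021 − 1 = 34.0476.
a = 0.08·34.0476 = 2.724, b = 0.92·34.0476 = 31.324.

a = 2.724, b = 31.324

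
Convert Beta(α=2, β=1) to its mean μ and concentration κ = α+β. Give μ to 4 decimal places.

κ = α+β = 2+1 = 3; μ = α/κ = 2/3 = 0.6667.

μ = 0.6667, κ = 3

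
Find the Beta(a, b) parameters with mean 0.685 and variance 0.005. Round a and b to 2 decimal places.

By moment matching, a+b = μ(1−μ)/σ² − 1 = (0.685·0.315)/0.005 − 1 = 43.1550 − 1 = 42.1550.
Since a/(a+b) = μ, a = 0.685·42.1550 = 28.88 and b = 0.315·42.1550 = 13.28.

a = 28.88, b = 13.28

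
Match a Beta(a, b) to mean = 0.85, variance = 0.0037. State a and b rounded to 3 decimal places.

a = 28.441, b = 5.019

Let s = a+b. The Beta variance is μ(1−μ)/(s+1).
So s+1 = μ(1−μ)/σ² = (0.85×0.15)/0.0037 = 0.1275/0.0037 = 34.4595, giving s = 33.4595.
Then a = μs = 0.85×33.4595 = 28.441 and b = (1−μ)s = 0.15×33.4595 = 5.019.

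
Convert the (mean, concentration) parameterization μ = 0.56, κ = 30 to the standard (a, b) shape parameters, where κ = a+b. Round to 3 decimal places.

a = 16.800, b = 13.200

a = μκ = 0.56×30 = 16.800 and b = (1−μ)κ = 0.44×30 = 13.200.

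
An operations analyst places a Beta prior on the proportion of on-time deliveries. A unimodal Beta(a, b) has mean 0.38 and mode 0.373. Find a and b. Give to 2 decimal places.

a = 13.79, b = 22.50

With s = a+b: μ = a/s and mode = (a−1)/(s−2). Eliminating a = μs,
μs − 1 = m(s−2) ⇒ s(μ−m) = 1−2m ⇒ s = 0.254/0.007 = 36.2857.
So a = μs = 13.79, b = (1−μ)s = 22.50.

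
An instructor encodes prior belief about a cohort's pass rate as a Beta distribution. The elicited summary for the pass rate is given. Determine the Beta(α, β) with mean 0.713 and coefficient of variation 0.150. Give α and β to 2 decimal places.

α = 12.04, β = 4.85

Var = (CV·μ)² = (0.150×0.713)² = 0.011438.
α+β = μ(1−μ)/Var − 1 = 0.204631/0.011438 − 1 = 16.8900.
Thus α = 0.713·16.8900 = 12.04 and β = 0.287·16.8900 = 4.85.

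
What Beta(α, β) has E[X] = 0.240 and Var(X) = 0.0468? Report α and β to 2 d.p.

Write ν = α+β; then α = μν and Var = μ(1−μ)/(ν+1).
ν = μ(1−μ)/Var − 1 = 0.182400/0.0468 − 1 = 2.8974.
α = 0.240·2.8974 = 0.70, β = 0.760·2.8974 = 2.20.

α = 0.70, β = 2.20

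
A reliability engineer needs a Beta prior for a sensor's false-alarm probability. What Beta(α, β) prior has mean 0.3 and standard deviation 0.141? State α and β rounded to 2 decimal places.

σ² = 0.141² = 0.019881.
With s = α+β, Var = μ(1−μ)/(s+1), so s+1 = (0.3×0.7)/0.019881 = 10.5628 and s = 9.5628.
α = μs = 2.87, β = (1−μ)s = 6.69.

α = 2.87, β = 6.69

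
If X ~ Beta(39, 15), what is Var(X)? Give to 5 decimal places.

0.00365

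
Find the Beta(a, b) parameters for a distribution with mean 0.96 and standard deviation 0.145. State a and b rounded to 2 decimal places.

a = 0.79, b = 0.03

σ² = 0.145² = 0.021025.
With s = a+b, Var = μ(1−μ)/(s+1), so s+1 = (0.96×0.04)/0.021025 = 1.8264 and s = 0.8264.
a = μs = 0.79, b = (1−μ)s = 0.03.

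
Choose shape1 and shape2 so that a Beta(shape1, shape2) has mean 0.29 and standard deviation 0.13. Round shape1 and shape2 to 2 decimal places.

Variance = 0.13² = 0.0169. The moment-matching identity shape1+shape2 = μ(1−μ)/Var − 1 gives
shape1+shape2 = 0.2059/0.0169 − 1 = 11.1834, so shape1 = μ·11.1834 = 3.24 and shape2 = (1−μ)·11.1834 = 7.94.

shape1 = 3.24, shape2 = 7.94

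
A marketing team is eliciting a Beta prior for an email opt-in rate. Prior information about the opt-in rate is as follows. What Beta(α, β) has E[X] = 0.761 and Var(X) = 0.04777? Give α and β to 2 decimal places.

α = 2.14, β = 0.67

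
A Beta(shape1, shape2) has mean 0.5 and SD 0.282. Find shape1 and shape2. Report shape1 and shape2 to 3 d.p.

shape1 = 1.072, shape2 = 1.072

First σ² = 0.079524. Setting shape1 = μn, shape2 = (1−μ)n with n = shape1+shape2,
μ(1−μ)/(n+1) = 0.079524 ⇒ n+1 = 0.25/0.079524 = 3.1437 ⇒ n = 2.1437.
Hence shape1 = 0.5×2.1437 = 1.072, shape2 = 0.5×2.1437 = 1.072.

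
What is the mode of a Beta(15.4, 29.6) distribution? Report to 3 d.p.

0.335

The density x^(α−1)(1−x)^(β−1) is maximised at (α−1)/(α+β−2) = 14.4/43.0 = 0.335.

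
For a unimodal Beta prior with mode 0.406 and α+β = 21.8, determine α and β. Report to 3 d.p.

Since the density peak of Beta(α,β) is at (α−1)/(α+β−2),
α = 1 + 0.406(21.8−2) = 9.039 and β = 21.8 − 9.039 = 12.761.

α = 9.039, β = 12.761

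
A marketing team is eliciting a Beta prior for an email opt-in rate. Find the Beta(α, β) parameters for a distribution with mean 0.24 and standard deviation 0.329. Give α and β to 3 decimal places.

α = 0.164, β = 0.521

Variance = 0.329² = 0.108241. The moment-matching identity α+β = μ(1−μ)/Var − 1 gives
α+β = 0.1824/0.108241 − 1 = 0.6851, so α = μ·0.6851 = 0.164 and β = (1−μ)·0.6851 = 0.521.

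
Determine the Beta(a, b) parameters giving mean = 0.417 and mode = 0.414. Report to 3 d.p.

Let s = a+b. Mean gives a = μs = 0.417s; mode gives (a−1)/(s−2) = 0.414.
Substituting: 0.417s − 1 = 0.414(s−2) = 0.414s − 0.828, so 0.003s = 0.172 and s = 57.3333.
Then a = 0.417×57.3333 = 23.908 and b = s−a = 33.425.

a = 23.908, b = 33.425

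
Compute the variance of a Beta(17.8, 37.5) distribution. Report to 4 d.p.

0.0039

Var = αβ/[(α+β)²(α+β+1)] = (17.8×37.5)/(55.3²×56.3) = 667.50/172170.467 = 0.0039.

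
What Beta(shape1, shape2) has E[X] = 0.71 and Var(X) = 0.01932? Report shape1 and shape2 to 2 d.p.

shape1 = 6.86, shape2 = 2.80

Write ν = shape1+shape2; then shape1 = μν and Var = μ(1−μ)/(ν+1).
ν = μ(1−μ)/Var − 1 = 0.2059/0.01932 − 1 = 9.6573.
shape1 = 0.71·9.6573 = 6.86, shape2 = 0.29·9.6573 = 2.80.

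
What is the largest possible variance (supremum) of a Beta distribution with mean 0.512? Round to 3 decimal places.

0.250

For fixed mean μ the Beta variance is μ(1−μ)/(α+β+1), increasing as α+β decreases.
Its least upper bound (not attained) is μ(1−μ) = 0.512·0.488 = 0.250.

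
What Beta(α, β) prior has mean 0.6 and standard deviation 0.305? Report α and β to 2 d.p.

σ² = 0.305² = 0.093025.
With s = α+β, Var = μ(1−μ)/(s+1), so s+1 = (0.6×0.4)/0.093025 = 2.5800 and s = 1.5800.
α = μs = 0.95, β = (1−μ)s = 0.63.

α = 0.95, β = 0.63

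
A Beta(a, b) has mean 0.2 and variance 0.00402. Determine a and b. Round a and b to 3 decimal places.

a = 7.760, b = 31.041

Write ν = a+b; then a = μν and Var = μ(1−μ)/(ν+1).
ν = μ(1−μ)/Var − 1 = 0.16/0.00402 − 1 = 38.8010.
a = 0.2·38.8010 = 7.760, b = 0.8·38.8010 = 31.041.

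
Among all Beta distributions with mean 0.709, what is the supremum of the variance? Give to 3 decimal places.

Var = μ(1−μ)/(α+β+1), which approaches μ(1−μ) as α+β → 0.
So the supremum is μ(1−μ) = 0.709×0.291 = 0.206.

0.206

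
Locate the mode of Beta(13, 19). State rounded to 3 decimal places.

The density x^(α−1)(1−x)^(β−1) is maximised at (α−1)/(α+β−2) = 12/30 = 0.400.

0.400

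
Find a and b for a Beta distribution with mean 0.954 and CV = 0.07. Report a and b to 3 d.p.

σ = CV·μ = 0.07×0.954 = 0.06678, so σ² = 0.004460.
s+1 = μ(1−μ)/σ² = 0.043884/0.004460 = 9.8404, so s = a+b = 8.8404.
a = μs = 8.434, b = (1−μ)s = 0.407.

a = 8.434, b = 0.407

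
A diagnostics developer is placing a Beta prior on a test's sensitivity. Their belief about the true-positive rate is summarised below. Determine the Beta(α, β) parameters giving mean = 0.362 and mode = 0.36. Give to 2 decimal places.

α = 50.68, β = 89.32

Let s = α+β. Mean gives α = μs = 0.362s; mode gives (α−1)/(s−2) = 0.36.
Substituting: 0.362s − 1 = 0.36(s−2) = 0.36s − 0.72, so 0.002s = 0.28 and s = 140.0000.
Then α = 0.362×140.0000 = 50.68 and β = s−α = 89.32.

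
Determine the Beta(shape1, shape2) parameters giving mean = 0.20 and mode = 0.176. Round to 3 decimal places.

shape1 = 5.400, shape2 = 21.600

With s = shape1+shape2: μ = shape1/s and mode = (shape1−1)/(s−2). Eliminating shape1 = μs,
μs − 1 = m(s−2) ⇒ s(μ−m) = 1−2m ⇒ s = 0.648/0.024 = 27.0000.
So shape1 = μs = 5.400, shape2 = (1−μ)s = 21.600.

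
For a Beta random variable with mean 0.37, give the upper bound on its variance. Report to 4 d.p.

For fixed mean μ the Beta variance is μ(1−μ)/(α+β+1), increasing as α+β decreases.
Its least upper bound (not attained) is μ(1−μ) = 0.37·0.63 = 0.2331.

0.2331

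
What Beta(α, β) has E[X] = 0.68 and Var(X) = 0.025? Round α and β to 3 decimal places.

α = 5.239, β = 2.465

Write ν = α+β; then α = μν and Var = μ(1−μ)/(ν+1).
ν = μ(1−μ)/Var − 1 = 0.2176/0.025 − 1 = 7.7040.
α = 0.68·7.7040 = 5.239, β = 0.32·7.7040 = 2.465.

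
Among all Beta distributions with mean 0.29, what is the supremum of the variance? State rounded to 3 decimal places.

0.206

For fixed mean μ the Beta variance is μ(1−μ)/(α+β+1), increasing as α+β decreases.
Its least upper bound (not attained) is μ(1−μ) = 0.29·0.71 = 0.206.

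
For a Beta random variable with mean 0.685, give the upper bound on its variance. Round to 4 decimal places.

0.2158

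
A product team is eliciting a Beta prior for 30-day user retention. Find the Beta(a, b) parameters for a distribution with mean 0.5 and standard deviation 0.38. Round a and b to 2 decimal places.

a = 0.37, b = 0.37

First σ² = 0.1444. Setting a = μn, b = (1−μ)n with n = a+b,
μ(1−μ)/(n+1) = 0.1444 ⇒ n+1 = 0.25/0.1444 = 1.7313 ⇒ n = 0.7313.
Hence a = 0.5×0.7313 = 0.37, b = 0.5×0.7313 = 0.37.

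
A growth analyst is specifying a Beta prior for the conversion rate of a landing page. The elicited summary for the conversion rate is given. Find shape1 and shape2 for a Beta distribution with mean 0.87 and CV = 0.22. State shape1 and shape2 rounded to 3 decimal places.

σ = CV·μ = 0.22×0.87 = 0.19140, so σ² = 0.036634.
s+1 = μ(1−μ)/σ² = 0.1131/0.036634 = 3.0873, so s = shape1+shape2 = 2.0873.
shape1 = μs = 1.816, shape2 = (1−μ)s = 0.271.

shape1 = 1.816, shape2 = 0.271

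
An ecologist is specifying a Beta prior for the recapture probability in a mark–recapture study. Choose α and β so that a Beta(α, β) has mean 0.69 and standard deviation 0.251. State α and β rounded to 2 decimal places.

First σ² = 0.063001. Setting α = μn, β = (1−μ)n with n = α+β,
μ(1−μ)/(n+1) = 0.063001 ⇒ n+1 = 0.2139/0.063001 = 3.3952 ⇒ n = 2.3952.
Hence α = 0.69×2.3952 = 1.65, β = 0.31×2.3952 = 0.74.

α = 1.65, β = 0.74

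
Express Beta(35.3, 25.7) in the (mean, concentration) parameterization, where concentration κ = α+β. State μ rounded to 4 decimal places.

μ = 0.5787, κ = 61.0

κ = α+β = 35.3+25.7 = 61.0; μ = α/κ = 35.3/61.0 = 0.5787.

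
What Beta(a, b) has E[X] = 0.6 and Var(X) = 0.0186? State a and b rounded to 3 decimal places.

Let s = a+b. The Beta variance is μ(1−μ)/(s+1).
So s+1 = μ(1−μ)/σ² = (0.6×0.4)/0.0186 = 0.24/0.0186 = 12.9032, giving s = 11.9032.
Then a = μs = 0.6×11.9032 = 7.142 and b = (1−μ)s = 0.4×11.9032 = 4.761.

a = 7.142, b = 4.761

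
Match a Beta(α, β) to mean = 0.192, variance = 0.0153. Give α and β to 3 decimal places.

α = 1.755, β = 7.385

Let s = α+β. The Beta variance is μ(1−μ)/(s+1).
So s+1 = μ(1−μ)/σ² = (0.192×0.808)/0.0153 = 0.155136/0.0153 = 10.1396, giving s = 9.1396.
Then α = μs = 0.192×9.1396 = 1.755 and β = (1−μ)s = 0.808×9.1396 = 7.385.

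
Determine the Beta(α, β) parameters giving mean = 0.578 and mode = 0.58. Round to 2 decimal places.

α = 46.24, β = 33.76

Let s = α+β. Mean gives α = μs = 0.578s; mode gives (α−1)/(s−2) = 0.58.
Substituting: 0.578s − 1 = 0.58(s−2) = 0.58s − 1.16, so -0.002s = -0.16 and s = 80.0000.
Then α = 0.578×80.0000 = 46.24 and β = s−α = 33.76.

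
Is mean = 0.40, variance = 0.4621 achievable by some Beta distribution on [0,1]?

No

For any Beta, Var(X) < E[X]·(1−E[X]).
Here μ(1−μ) = 0.40×0.60 = 0.2400, and 0.4621 ≥ 0.2400.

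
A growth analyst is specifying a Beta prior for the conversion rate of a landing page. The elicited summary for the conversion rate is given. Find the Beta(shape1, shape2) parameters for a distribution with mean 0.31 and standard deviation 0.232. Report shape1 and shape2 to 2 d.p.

shape1 = 0.92, shape2 = 2.05

First σ² = 0.053824. Setting shape1 = μn, shape2 = (1−μ)n with n = shape1+shape2,
μ(1−μ)/(n+1) = 0.053824 ⇒ n+1 = 0.2139/0.053824 = 3.9741 ⇒ n = 2.9741.
Hence shape1 = 0.31×2.9741 = 0.92, shape2 = 0.69×2.9741 = 2.05.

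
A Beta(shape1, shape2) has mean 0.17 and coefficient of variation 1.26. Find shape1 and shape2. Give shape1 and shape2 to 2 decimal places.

shape1 = 0.35, shape2 = 1.72

Var = (CV·μ)² = (1.26×0.17)² = 0.045882.
shape1+shape2 = μ(1−μ)/Var − 1 = 0.1411/0.045882 − 1 = 2.0753.
Thus shape1 = 0.17·2.0753 = 0.35 and shape2 = 0.83·2.0753 = 1.72.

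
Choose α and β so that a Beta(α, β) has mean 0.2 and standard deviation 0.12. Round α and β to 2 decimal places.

Variance = 0.12² = 0.0144. The moment-matching identity α+β = μ(1−μ)/Var − 1 gives
α+β = 0.16/0.0144 − 1 = 10.1111, so α = μ·10.1111 = 2.02 and β = (1−μ)·10.1111 = 8.09.

α = 2.02, β = 8.09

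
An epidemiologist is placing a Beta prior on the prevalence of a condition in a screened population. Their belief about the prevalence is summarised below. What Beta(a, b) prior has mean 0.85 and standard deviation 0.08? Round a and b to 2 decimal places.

Variance = 0.08² = 0.0064. The moment-matching identity a+b = μ(1−μ)/Var − 1 gives
a+b = 0.1275/0.0064 − 1 = 18.9219, so a = μ·18.9219 = 16.08 and b = (1−μ)·18.9219 = 2.84.

a = 16.08, b = 2.84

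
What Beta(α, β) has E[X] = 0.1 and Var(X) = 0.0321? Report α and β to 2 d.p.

α = 0.18, β = 1.62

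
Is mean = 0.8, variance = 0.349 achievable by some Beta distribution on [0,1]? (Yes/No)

No

For any Beta, Var(X) < E[X]·(1−E[X]).
Here μ(1−μ) = 0.8×0.2 = 0.16, and 0.349 ≥ 0.16.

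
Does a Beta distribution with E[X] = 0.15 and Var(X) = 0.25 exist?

For any Beta, Var(X) < E[X]·(1−E[X]).
Here μ(1−μ) = 0.15×0.85 = 0.1275, and 0.25 ≥ 0.1275.

No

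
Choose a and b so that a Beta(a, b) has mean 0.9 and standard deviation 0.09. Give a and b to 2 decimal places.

a = 9.10, b = 1.01

σ² = 0.09² = 0.0081.
With s = a+b, Var = μ(1−μ)/(s+1), so s+1 = (0.9×0.1)/0.0081 = 11.1111 and s = 10.1111.
a = μs = 9.10, b = (1−μ)s = 1.01.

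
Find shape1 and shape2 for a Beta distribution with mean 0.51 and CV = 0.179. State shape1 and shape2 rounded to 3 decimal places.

shape1 = 14.783, shape2 = 14.203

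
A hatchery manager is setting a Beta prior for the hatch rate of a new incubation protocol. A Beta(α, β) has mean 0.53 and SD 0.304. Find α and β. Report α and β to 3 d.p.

α = 0.899, β = 0.797

Variance = 0.304² = 0.092416. The moment-matching identity α+β = μ(1−μ)/Var − 1 gives
α+β = 0.2491/0.092416 − 1 = 1.6954, so α = μ·1.6954 = 0.899 and β = (1−μ)·1.6954 = 0.797.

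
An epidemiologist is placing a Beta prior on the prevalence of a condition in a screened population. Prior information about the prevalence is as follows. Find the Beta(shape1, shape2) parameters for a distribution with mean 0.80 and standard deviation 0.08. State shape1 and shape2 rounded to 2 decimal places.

shape1 = 19.20, shape2 = 4.80

σ² = 0.08² = 0.0064.
With s = shape1+shape2, Var = μ(1−μ)/(s+1), so s+1 = (0.80×0.20)/0.0064 = 25.0000 and s = 24.0000.
shape1 = μs = 19.20, shape2 = (1−μ)s = 4.80.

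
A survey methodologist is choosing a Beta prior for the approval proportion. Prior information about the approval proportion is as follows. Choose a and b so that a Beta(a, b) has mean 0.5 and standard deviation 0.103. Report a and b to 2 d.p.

a = 11.28, b = 11.28

σ² = 0.103² = 0.010609.
With s = a+b, Var = μ(1−μ)/(s+1), so s+1 = (0.5×0.5)/0.010609 = 23.5649 and s = 22.5649.
a = μs = 11.28, b = (1−μ)s = 11.28.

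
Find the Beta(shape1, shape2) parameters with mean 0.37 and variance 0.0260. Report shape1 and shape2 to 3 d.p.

Let s = shape1+shape2. The Beta variance is μ(1−μ)/(s+1).
So s+1 = μ(1−μ)/σ² = (0.37×0.63)/0.0260 = 0.2331/0.0260 = 8.9654, giving s = 7.9654.
Then shape1 = μs = 0.37×7.9654 = 2.947 and shape2 = (1−μ)s = 0.63×7.9654 = 5.018.

shape1 = 2.947, shape2 = 5.018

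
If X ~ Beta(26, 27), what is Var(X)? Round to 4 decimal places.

α+β = 53 and αβ = 702, so Var = αβ/[(α+β)²(α+β+1)] = 702/151686 = 0.0046.

0.0046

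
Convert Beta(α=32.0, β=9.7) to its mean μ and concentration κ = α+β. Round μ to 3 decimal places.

μ = 0.767, κ = 41.7

κ = α+β = 32.0+9.7 = 41.7; μ = α/κ = 32.0/41.7 = 0.767.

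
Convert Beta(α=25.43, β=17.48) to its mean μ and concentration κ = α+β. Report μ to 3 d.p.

μ = 0.593, κ = 42.91

κ = α+β = 25.43+17.48 = 42.91; μ = α/κ = 25.43/42.91 = 0.593.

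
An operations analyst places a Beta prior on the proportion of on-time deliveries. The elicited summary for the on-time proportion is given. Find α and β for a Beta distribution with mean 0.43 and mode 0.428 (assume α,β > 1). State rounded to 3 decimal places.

Let s = α+β. Mean gives α = μs = 0.43s; mode gives (α−1)/(s−2) = 0.428.
Substituting: 0.43s − 1 = 0.428(s−2) = 0.428s − 0.856, so 0.002s = 0.144 and s = 72.0000.
Then α = 0.43×72.0000 = 30.960 and β = s−α = 41.040.

α = 30.960, β = 41.040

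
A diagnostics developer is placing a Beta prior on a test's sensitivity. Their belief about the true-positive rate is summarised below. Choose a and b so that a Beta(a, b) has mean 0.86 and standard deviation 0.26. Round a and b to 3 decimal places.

Variance = 0.26² = 0.0676. The moment-matching identity a+b = μ(1−μ)/Var − 1 gives
a+b = 0.1204/0.0676 − 1 = 0.7811, so a = μ·0.7811 = 0.672 and b = (1−μ)·0.7811 = 0.109.

a = 0.672, b = 0.109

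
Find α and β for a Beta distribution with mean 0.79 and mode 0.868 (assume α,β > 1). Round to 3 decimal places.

α = 7.454, β = 1.982

With s = α+β: μ = α/s and mode = (α−1)/(s−2). Eliminating α = μs,
μs − 1 = m(s−2) ⇒ s(μ−m) = 1−2m ⇒ s = -0.736/-0.078 = 9.4359.
So α = μs = 7.454, β = (1−μ)s = 1.982.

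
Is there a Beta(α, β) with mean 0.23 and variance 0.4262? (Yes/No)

No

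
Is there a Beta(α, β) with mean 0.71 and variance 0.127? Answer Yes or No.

Yes

A Beta with mean μ has variance μ(1−μ)/(α+β+1) < μ(1−μ).
Here μ(1−μ) = 0.71×0.29 = 0.2059, and 0.127 < 0.2059.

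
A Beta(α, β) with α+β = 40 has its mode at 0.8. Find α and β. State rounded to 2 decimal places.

Mode = (α−1)/(κ−2) with κ = α+β, so α−1 = 0.8·38 = 30.40.
α = 31.40; β = κ − α = 8.60.

α = 31.40, β = 8.60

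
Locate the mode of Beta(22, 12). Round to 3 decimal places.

0.656

With α,β > 1, mode = (α−1)/(α+β−2) = 21/32 = 0.656.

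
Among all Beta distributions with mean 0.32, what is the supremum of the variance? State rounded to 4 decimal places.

0.2176

Var = μ(1−μ)/(α+β+1), which approaches μ(1−μ) as α+β → 0.
So the supremum is μ(1−μ) = 0.32×0.68 = 0.2176.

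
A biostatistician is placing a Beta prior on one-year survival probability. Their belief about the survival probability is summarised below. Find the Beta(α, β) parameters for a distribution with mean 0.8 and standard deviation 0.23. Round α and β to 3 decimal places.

α = 1.620, β = 0.405

First σ² = 0.0529. Setting α = μn, β = (1−μ)n with n = α+β,
μ(1−μ)/(n+1) = 0.0529 ⇒ n+1 = 0.16/0.0529 = 3.0246 ⇒ n = 2.0246.
Hence α = 0.8×2.0246 = 1.620, β = 0.2×2.0246 = 0.405.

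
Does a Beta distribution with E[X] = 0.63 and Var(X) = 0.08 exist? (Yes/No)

Yes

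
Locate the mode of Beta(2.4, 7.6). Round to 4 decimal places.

0.1750

With α,β > 1, mode = (α−1)/(α+β−2) = 1.4/8.0 = 0.1750.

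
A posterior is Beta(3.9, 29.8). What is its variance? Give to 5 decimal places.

0.00295

μ = 3.9/33.7 = 0.115727; Var = μ(1−μ)/(α+β+1) = 0.1023343/34.7 = 0.00295.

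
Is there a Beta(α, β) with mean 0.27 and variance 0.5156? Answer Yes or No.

No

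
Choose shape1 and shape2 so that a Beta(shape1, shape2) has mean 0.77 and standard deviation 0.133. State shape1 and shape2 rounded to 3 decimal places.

Variance = 0.133² = 0.017689. The moment-matching identity shape1+shape2 = μ(1−μ)/Var − 1 gives
shape1+shape2 = 0.1771/0.017689 − 1 = 9.0119, so shape1 = μ·9.0119 = 6.939 and shape2 = (1−μ)·9.0119 = 2.073.

shape1 = 6.939, shape2 = 2.073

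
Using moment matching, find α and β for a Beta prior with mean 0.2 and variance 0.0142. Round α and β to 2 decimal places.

α = 2.05, β = 8.21

By moment matching, α+β = μ(1−μ)/σ² − 1 = (0.2·0.8)/0.0142 − 1 = 11.2676 − 1 = 10.2676.
Since α/(α+β) = μ, α = 0.2·10.2676 = 2.05 and β = 0.8·10.2676 = 8.21.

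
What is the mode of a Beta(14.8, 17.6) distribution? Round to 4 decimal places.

With α,β > 1, mode = (α−1)/(α+β−2) = 13.8/30.4 = 0.4539.

0.4539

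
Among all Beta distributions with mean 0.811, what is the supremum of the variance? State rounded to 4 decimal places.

For fixed mean μ the Beta variance is μ(1−μ)/(α+β+1), increasing as α+β decreases.
Its least upper bound (not attained) is μ(1−μ) = 0.811·0.189 = 0.1533.

0.1533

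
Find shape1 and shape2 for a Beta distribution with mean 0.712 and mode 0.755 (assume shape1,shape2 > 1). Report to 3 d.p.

Let s = shape1+shape2. Mean gives shape1 = μs = 0.712s; mode gives (shape1−1)/(s−2) = 0.755.
Substituting: 0.712s − 1 = 0.755(s−2) = 0.755s − 1.510, so -0.043s = -0.510 and s = 11.8605.
Then shape1 = 0.712×11.8605 = 8.445 and shape2 = s−shape1 = 3.416.

shape1 = 8.445, shape2 = 3.416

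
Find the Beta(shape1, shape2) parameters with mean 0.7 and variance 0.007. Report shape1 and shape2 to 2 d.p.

By moment matching, shape1+shape2 = μ(1−μ)/σ² − 1 = (0.7·0.3)/0.007 − 1 = 30.0000 − 1 = 29.0000.
Since shape1/(shape1+shape2) = μ, shape1 = 0.7·29.0000 = 20.30 and shape2 = 0.3·29.0000 = 8.70.

shape1 = 20.30, shape2 = 8.70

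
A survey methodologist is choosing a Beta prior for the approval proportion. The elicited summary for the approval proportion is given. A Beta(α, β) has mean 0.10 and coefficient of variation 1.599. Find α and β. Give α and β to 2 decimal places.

Var = (CV·μ)² = (1.599×0.10)² = 0.025568.
α+β = μ(1−μ)/Var − 1 = 0.0900/0.025568 − 1 = 2.5200.
Thus α = 0.10·2.5200 = 0.25 and β = 0.90·2.5200 = 2.27.

α = 0.25, β = 2.27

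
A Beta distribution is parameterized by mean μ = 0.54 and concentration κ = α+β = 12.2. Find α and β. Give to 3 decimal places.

α = μκ = 0.54×12.2 = 6.588 and β = (1−μ)κ = 0.46×12.2 = 5.612.

α = 6.588, β = 5.612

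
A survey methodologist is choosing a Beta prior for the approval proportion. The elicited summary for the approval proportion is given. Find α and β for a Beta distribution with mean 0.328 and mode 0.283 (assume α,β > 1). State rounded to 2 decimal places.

With s = α+β: μ = α/s and mode = (α−1)/(s−2). Eliminating α = μs,
μs − 1 = m(s−2) ⇒ s(μ−m) = 1−2m ⇒ s = 0.434/0.045 = 9.6444.
So α = μs = 3.16, β = (1−μ)s = 6.48.

α = 3.16, β = 6.48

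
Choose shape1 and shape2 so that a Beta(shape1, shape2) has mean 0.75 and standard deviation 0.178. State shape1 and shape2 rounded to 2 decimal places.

shape1 = 3.69, shape2 = 1.23

Variance = 0.178² = 0.031684. The moment-matching identity shape1+shape2 = μ(1−μ)/Var − 1 gives
shape1+shape2 = 0.1875/0.031684 − 1 = 4.9178, so shape1 = μ·4.9178 = 3.69 and shape2 = (1−μ)·4.9178 = 1.23.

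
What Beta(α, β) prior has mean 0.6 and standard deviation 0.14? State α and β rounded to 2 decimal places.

α = 6.75, β = 4.50

Variance = 0.14² = 0.0196. The moment-matching identity α+β = μ(1−μ)/Var − 1 gives
α+β = 0.24/0.0196 − 1 = 11.2449, so α = μ·11.2449 = 6.75 and β = (1−μ)·11.2449 = 4.50.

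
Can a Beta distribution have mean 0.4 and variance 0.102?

Yes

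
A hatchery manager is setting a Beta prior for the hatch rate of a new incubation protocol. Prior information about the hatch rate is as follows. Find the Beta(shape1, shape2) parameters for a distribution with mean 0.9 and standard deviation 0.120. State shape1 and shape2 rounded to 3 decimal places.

shape1 = 4.725, shape2 = 0.525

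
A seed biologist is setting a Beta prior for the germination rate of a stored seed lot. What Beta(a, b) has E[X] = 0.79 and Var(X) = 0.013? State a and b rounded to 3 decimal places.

a = 9.292, b = 2.470

By moment matching, a+b = μ(1−μ)/σ² − 1 = (0.79·0.21)/0.013 − 1 = 12.7615 − 1 = 11.7615.
Since a/(a+b) = μ, a = 0.79·11.7615 = 9.292 and b = 0.21·11.7615 = 2.470.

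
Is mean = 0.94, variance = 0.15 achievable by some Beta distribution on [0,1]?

A Beta with mean μ has variance μ(1−μ)/(α+β+1) < μ(1−μ).
Here μ(1−μ) = 0.94×0.06 = 0.0564, and 0.15 ≥ 0.0564.

No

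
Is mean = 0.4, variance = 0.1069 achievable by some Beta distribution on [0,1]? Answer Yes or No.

Yes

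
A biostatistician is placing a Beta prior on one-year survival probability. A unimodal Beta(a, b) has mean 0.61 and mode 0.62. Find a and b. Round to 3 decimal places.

a = 14.640, b = 9.360

With s = a+b: μ = a/s and mode = (a−1)/(s−2). Eliminating a = μs,
μs − 1 = m(s−2) ⇒ s(μ−m) = 1−2m ⇒ s = -0.24/-0.01 = 24.0000.
So a = μs = 14.640, b = (1−μ)s = 9.360.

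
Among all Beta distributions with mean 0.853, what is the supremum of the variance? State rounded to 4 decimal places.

0.1254

For fixed mean μ the Beta variance is μ(1−μ)/(α+β+1), increasing as α+β decreases.
Its least upper bound (not attained) is μ(1−μ) = 0.853·0.147 = 0.1254.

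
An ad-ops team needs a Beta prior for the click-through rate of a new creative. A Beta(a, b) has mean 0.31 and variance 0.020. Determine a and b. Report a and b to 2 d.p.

a = 3.01, b = 6.69

Let s = a+b. The Beta variance is μ(1−μ)/(s+1).
So s+1 = μ(1−μ)/σ² = (0.31×0.69)/0.020 = 0.2139/0.020 = 10.6950, giving s = 9.6950.
Then a = μs = 0.31×9.6950 = 3.01 and b = (1−μ)s = 0.69×9.6950 = 6.69.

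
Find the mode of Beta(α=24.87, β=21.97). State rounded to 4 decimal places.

With α,β > 1, mode = (α−1)/(α+β−2) = 23.87/44.84 = 0.5323.

0.5323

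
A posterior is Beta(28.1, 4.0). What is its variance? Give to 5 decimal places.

μ = 28.1/32.1 = 0.875389; Var = μ(1−μ)/(α+β+1) = 0.1090828/33.1 = 0.00330.

0.00330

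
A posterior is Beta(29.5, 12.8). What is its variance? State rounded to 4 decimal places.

0.0049

α+β = 42.3 and αβ = 377.60, so Var = αβ/[(α+β)²(α+β+1)] = 377.60/77476.257 = 0.0049.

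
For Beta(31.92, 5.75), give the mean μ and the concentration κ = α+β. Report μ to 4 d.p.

μ = 0.8474, κ = 37.67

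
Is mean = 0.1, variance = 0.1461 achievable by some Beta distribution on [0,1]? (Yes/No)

No

For any Beta, Var(X) < E[X]·(1−E[X]).
Here μ(1−μ) = 0.1×0.9 = 0.09, and 0.1461 ≥ 0.09.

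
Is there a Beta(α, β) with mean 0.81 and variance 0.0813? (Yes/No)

For any Beta, Var(X) < E[X]·(1−E[X]).
Here μ(1−μ) = 0.81×0.19 = 0.1539, and 0.0813 < 0.1539.

Yes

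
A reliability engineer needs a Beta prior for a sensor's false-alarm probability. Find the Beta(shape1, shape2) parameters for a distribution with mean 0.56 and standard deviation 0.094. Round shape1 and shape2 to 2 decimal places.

First σ² = 0.008836. Setting shape1 = μn, shape2 = (1−μ)n with n = shape1+shape2,
μ(1−μ)/(n+1) = 0.008836 ⇒ n+1 = 0.2464/0.008836 = 27.8859 ⇒ n = 26.8859.
Hence shape1 = 0.56×26.8859 = 15.06, shape2 = 0.44×26.8859 = 11.83.

shape1 = 15.06, shape2 = 11.83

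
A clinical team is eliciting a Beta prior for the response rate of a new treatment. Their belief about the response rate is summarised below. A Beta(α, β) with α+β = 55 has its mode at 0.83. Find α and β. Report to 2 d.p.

Since the density peak of Beta(α,β) is at (α−1)/(α+β−2),
α = 1 + 0.83(55−2) = 44.99 and β = 55 − 44.99 = 10.01.

α = 44.99, β = 10.01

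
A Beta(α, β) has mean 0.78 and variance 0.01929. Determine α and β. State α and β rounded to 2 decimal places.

α = 6.16, β = 1.74

Let s = α+β. The Beta variance is μ(1−μ)/(s+1).
So s+1 = μ(1−μ)/σ² = (0.78×0.22)/0.01929 = 0.1716/0.01929 = 8.8958, giving s = 7.8958.
Then α = μs = 0.78×7.8958 = 6.16 and β = (1−μ)s = 0.22×7.8958 = 1.74.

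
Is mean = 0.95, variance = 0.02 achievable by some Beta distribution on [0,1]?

Yes

For any Beta, Var(X) < E[X]·(1−E[X]).
Here μ(1−μ) = 0.95×0.05 = 0.0475, and 0.02 < 0.0475.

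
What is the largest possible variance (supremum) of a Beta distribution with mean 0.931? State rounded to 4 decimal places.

0.0642

Var = μ(1−μ)/(α+β+1), which approaches μ(1−μ) as α+β → 0.
So the supremum is μ(1−μ) = 0.931×0.069 = 0.0642.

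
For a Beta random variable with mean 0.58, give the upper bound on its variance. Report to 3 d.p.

0.244

Var = μ(1−μ)/(α+β+1), which approaches μ(1−μ) as α+β → 0.
So the supremum is μ(1−μ) = 0.58×0.42 = 0.244.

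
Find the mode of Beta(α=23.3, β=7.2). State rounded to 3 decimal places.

The density x^(α−1)(1−x)^(β−1) is maximised at (α−1)/(α+β−2) = 22.3/28.5 = 0.782.

0.782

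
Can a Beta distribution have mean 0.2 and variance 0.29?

The Beta variance bound is σ² < μ(1−μ).
Here μ(1−μ) = 0.2×0.8 = 0.16, and 0.29 ≥ 0.16.

No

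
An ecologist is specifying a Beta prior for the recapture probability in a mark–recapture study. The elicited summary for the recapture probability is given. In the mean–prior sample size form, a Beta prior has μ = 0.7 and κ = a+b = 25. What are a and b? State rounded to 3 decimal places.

Split κ in proportion μ : (1−μ): a = 0.7·25 = 17.500, b = 25 − 17.500 = 7.500.

a = 17.500, b = 7.500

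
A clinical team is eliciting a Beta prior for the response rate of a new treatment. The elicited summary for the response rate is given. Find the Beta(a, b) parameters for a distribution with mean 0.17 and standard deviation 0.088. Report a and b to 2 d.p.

a = 2.93, b = 14.29

First σ² = 0.007744. Setting a = μn, b = (1−μ)n with n = a+b,
μ(1−μ)/(n+1) = 0.007744 ⇒ n+1 = 0.1411/0.007744 = 18.2206 ⇒ n = 17.2206.
Hence a = 0.17×17.2206 = 2.93, b = 0.83×17.2206 = 14.29.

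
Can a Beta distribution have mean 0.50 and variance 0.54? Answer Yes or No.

For any Beta, Var(X) < E[X]·(1−E[X]).
Here μ(1−μ) = 0.50×0.50 = 0.2500, and 0.54 ≥ 0.2500.

No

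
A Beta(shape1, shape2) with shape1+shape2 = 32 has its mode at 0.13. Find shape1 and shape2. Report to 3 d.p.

shape1 = 4.900, shape2 = 27.100

Since the density peak of Beta(shape1,shape2) is at (shape1−1)/(shape1+shape2−2),
shape1 = 1 + 0.13(32−2) = 4.900 and shape2 = 32 − 4.900 = 27.100.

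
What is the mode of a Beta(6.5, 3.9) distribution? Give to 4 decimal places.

0.6548

The density x^(α−1)(1−x)^(β−1) is maximised at (α−1)/(α+β−2) = 5.5/8.4 = 0.6548.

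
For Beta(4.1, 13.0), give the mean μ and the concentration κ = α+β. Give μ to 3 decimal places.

μ = 0.240, κ = 17.1

κ = α+β = 4.1+13.0 = 17.1; μ = α/κ = 4.1/17.1 = 0.240.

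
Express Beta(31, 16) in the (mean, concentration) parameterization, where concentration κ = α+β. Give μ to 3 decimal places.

μ = 0.660, κ = 47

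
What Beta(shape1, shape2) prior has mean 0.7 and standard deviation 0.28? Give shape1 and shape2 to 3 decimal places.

shape1 = 1.175, shape2 = 0.504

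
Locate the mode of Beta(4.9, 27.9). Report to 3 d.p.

0.127

With α,β > 1, mode = (α−1)/(α+β−2) = 3.9/30.8 = 0.127.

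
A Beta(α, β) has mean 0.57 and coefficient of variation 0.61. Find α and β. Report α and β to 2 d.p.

α = 0.59, β = 0.44

σ = CV·μ = 0.61×0.57 = 0.34770, so σ² = 0.120895.
s+1 = μ(1−μ)/σ² = 0.2451/0.120895 = 2.0274, so s = α+β = 1.0274.
α = μs = 0.59, β = (1−μ)s = 0.44.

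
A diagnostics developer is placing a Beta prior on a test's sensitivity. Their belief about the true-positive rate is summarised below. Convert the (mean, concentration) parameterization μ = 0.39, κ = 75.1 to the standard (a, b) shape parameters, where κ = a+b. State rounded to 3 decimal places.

a = 29.289, b = 45.811

a = μκ = 0.39×75.1 = 29.289 and b = (1−μ)κ = 0.61×75.1 = 45.811.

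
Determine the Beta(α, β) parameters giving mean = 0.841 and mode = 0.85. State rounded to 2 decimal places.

α = 65.41, β = 12.37

Let s = α+β. Mean gives α = μs = 0.841s; mode gives (α−1)/(s−2) = 0.85.
Substituting: 0.841s − 1 = 0.85(s−2) = 0.85s − 1.70, so -0.009s = -0.70 and s = 77.7778.
Then α = 0.841×77.7778 = 65.41 and β = s−α = 12.37.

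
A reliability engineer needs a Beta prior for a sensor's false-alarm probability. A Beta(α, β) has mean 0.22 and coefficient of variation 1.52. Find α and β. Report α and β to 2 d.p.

σ = CV·μ = 1.52×0.22 = 0.33440, so σ² = 0.111823.
s+1 = μ(1−μ)/σ² = 0.1716/0.111823 = 1.5346, so s = α+β = 0.5346.
α = μs = 0.12, β = (1−μ)s = 0.42.

α = 0.12, β = 0.42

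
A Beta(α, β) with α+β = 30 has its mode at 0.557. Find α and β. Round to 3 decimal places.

α = 16.596, β = 13.404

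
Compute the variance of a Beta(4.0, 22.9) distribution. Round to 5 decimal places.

0.00454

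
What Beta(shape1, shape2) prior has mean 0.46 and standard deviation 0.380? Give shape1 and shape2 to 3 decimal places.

shape1 = 0.331, shape2 = 0.389

First σ² = 0.144400. Setting shape1 = μn, shape2 = (1−μ)n with n = shape1+shape2,
μ(1−μ)/(n+1) = 0.144400 ⇒ n+1 = 0.2484/0.144400 = 1.7202 ⇒ n = 0.7202.
Hence shape1 = 0.46×0.7202 = 0.331, shape2 = 0.54×0.7202 = 0.389.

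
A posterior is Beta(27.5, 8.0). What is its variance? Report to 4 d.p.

0.0048

α+β = 35.5 and αβ = 220.00, so Var = αβ/[(α+β)²(α+β+1)] = 220.00/45999.125 = 0.0048.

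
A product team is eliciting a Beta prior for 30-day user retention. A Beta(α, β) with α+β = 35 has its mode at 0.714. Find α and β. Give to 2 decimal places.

α = 24.56, β = 10.44

Since the density peak of Beta(α,β) is at (α−1)/(α+β−2),
α = 1 + 0.714(35−2) = 24.56 and β = 35 − 24.56 = 10.44.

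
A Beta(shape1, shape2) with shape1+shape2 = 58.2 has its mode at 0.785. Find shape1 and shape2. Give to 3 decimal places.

shape1 = 45.117, shape2 = 13.083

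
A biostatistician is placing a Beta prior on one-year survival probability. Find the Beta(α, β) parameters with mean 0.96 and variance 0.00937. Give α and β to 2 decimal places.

α = 2.97, β = 0.12

Let s = α+β. The Beta variance is μ(1−μ)/(s+1).
So s+1 = μ(1−μ)/σ² = (0.96×0.04)/0.00937 = 0.0384/0.00937 = 4.0982, giving s = 3.0982.
Then α = μs = 0.96×3.0982 = 2.97 and β = (1−μ)s = 0.04×3.0982 = 0.12.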